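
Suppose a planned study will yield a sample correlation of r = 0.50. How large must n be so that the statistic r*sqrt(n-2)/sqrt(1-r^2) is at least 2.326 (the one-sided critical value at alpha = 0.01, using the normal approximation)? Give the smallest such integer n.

19

r√(n−2)/√(1−r²) ≥ 2.326  ⇔  n−2 ≥ (2.326)²·(1−r²)/r²
(1−r²)/r² = (1−0.2500)/0.2500 = 3.0000
n ≥ 2 + 5.410276·3.0000 = 2 + 16.2308 = 18.2308
⌈18.2308⌉ = 19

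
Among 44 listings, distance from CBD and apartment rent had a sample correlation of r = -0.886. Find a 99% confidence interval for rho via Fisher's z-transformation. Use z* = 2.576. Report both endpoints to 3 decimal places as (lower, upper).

(-0.947, -0.762)

Fisher z: z_r = atanh(r) = ½·ln((1+(-0.886))/(1−(-0.886))) = -1.403008
SE(z) = 1/√(n−3) = 1/√41 = 0.156174
99% ⇒ z* = 2.576; margin = 2.576·0.156174 = 0.402304
CI on z-scale: (-1.805312, -1.000704)
Back-transform: tanh(-1.805312) = -0.947353, tanh(-1.000704) = -0.761890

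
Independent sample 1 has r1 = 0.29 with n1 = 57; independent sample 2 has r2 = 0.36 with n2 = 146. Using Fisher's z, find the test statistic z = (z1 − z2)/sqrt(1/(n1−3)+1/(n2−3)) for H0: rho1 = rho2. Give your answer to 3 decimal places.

-0.490

Fisher z-transforms: z1 = atanh(0.29) = 0.298566, z2 = atanh(0.36) = 0.376886; difference d = -0.078320
Var(d) = 1/54 + 1/143 = 0.0185185 + 0.0069930 = 0.0255115
z = d/√Var(d) = -0.078320 / √0.0255115 = -0.078320 / 0.159723 = -0.490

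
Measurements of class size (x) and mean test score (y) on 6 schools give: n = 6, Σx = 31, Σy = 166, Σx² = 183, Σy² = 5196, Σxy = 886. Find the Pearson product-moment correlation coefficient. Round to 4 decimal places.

0.2414

Numerator: nΣxy − (Σx)(Σy) = 6·886 − (31)(166) = 170
Denominator: √[(nΣx²−(Σx)²)(nΣy²−(Σy)²)]
  nΣx²−(Σx)² = 6·183 − 961 = 137;  nΣy²−(Σy)² = 6·5196 − 27556 = 3620
  √(137·3620) = √495940 = 704.2301
r = 170 / 704.2301 = 0.2414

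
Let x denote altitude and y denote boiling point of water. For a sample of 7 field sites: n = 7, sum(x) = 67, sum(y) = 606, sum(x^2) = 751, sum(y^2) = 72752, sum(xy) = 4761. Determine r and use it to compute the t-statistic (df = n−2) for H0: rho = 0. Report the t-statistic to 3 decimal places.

-2.171

Numerator: nΣxy − (Σx)(Σy) = 7·4761 − (67)(606) = -7275
Denominator: √[(nΣx²−(Σx)²)(nΣy²−(Σy)²)]
  nΣx²−(Σx)² = 7·751 − 4489 = 768;  nΣy²−(Σy)² = 7·72752 − 367236 = 142028
  √(768·142028) = √109077504 = 10444.0176
r = -7275 / 10444.0176 = -0.6966
t = r·√(n−2)/√(1−r²) = -0.6966·√5 / √(1−0.485252) = -1.557645 / 0.717459 = -2.171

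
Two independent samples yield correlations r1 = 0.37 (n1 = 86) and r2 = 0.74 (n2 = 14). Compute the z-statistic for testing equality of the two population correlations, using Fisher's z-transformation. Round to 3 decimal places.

Fisher z-transforms: z1 = atanh(0.37) = 0.388423, z2 = atanh(0.74) = 0.950479; difference d = -0.562056
Var(d) = 1/83 + 1/11 = 0.0120482 + 0.0909091 = 0.1029573
z = d/√Var(d) = -0.562056 / √0.1029573 = -0.562056 / 0.320870 = -1.752

-1.752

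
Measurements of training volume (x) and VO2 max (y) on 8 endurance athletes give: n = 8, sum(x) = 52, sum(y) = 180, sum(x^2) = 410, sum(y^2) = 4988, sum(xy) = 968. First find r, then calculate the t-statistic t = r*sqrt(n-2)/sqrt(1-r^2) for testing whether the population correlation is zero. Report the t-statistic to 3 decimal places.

Numerator: nΣxy − (Σx)(Σy) = 8·968 − (52)(180) = -1616
Denominator: √[(nΣx²−(Σx)²)(nΣy²−(Σy)²)]
  nΣx²−(Σx)² = 8·410 − 2704 = 576;  nΣy²−(Σy)² = 8·4988 − 32400 = 7504
  √(576·7504) = √4322304 = 2079.0152
r = -1616 / 2079.0152 = -0.7773
t = r·√(n−2)/√(1−r²) = -0.7773·√6 / √(1−0.604195) = -1.903988 / 0.629130 = -3.026

-3.026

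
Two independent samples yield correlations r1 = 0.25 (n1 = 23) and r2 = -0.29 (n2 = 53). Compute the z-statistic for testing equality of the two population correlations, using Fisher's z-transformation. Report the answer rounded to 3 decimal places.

z1 = atanh(0.25) = 0.255413,  z2 = atanh(-0.29) = -0.298566
SE = √(1/(n1−3) + 1/(n2−3)) = √(1/20 + 1/50) = √(0.0500000 + 0.0200000) = √0.0700000 = 0.264575
z = (z1 − z2)/SE = (0.255413 − (-0.298566)) / 0.264575 = 0.553979 / 0.264575 = 2.094

2.094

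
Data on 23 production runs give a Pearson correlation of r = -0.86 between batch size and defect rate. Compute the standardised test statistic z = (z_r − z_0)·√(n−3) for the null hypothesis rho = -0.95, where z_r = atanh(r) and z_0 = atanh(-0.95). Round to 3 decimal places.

2.408

z_r = atanh(-0.86) = -1.293345,  z_0 = atanh(-0.95) = -1.831781
SE = 1/√(n−3) = 1/√20 = 0.223607
z = (z_r − z_0)/SE = (-1.293345 − (-1.831781)) / 0.223607 = 0.538436 / 0.223607 = 2.408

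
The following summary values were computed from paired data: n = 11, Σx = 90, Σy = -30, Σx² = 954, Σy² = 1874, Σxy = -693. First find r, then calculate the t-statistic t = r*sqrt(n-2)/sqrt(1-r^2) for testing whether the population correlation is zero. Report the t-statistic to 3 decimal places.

Numerator: nΣxy − (Σx)(Σy) = 11·(-693) − (90)(-30) = -4923
Denominator: √[(nΣx²−(Σx)²)(nΣy²−(Σy)²)]
  nΣx²−(Σx)² = 11·954 − 8100 = 2394;  nΣy²−(Σy)² = 11·1874 − 900 = 19714
  √(2394·19714) = √47195316 = 6869.8847
r = -4923 / 6869.8847 = -0.7166
t = r·√(n−2)/√(1−r²) = -0.7166·√9 / √(1−0.513516) = -2.149800 / 0.697484 = -3.082

-3.082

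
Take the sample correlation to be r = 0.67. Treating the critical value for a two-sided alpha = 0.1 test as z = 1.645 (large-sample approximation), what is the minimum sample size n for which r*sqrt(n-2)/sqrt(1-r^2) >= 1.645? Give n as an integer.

6

Need r·√(n−2)/√(1−r²) ≥ 1.645
√(n−2) ≥ 1.645·√(1−0.4489) / 0.67 = 1.645·0.742361 / 0.67 = 1.8227
n−2 ≥ 3.3222  ⇒  n ≥ 5.3222
Smallest integer n = 6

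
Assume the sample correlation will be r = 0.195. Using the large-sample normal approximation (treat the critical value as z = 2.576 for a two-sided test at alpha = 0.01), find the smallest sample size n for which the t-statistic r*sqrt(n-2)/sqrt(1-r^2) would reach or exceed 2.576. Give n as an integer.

170

r√(n−2)/√(1−r²) ≥ 2.576  ⇔  n−2 ≥ (2.576)²·(1−r²)/r²
(1−r²)/r² = (1−0.038025)/0.038025 = 25.2985
n ≥ 2 + 6.635776·25.2985 = 2 + 167.8752 = 169.8752
⌈169.8752⌉ = 170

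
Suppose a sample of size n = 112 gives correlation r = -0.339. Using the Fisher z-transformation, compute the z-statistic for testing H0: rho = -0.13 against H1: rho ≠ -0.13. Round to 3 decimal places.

-2.320

Fisher z: atanh(-0.339) = -0.352962, atanh(-0.13) = -0.130740
z = (z_r − z_0)·√(n−3) = (-0.352962 − (-0.130740))·√109 = -0.222222 · 10.440307 = -2.320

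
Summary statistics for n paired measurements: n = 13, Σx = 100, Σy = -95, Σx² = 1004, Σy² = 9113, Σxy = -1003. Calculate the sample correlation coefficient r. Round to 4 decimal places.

-0.1936

S_xy = nΣxy − ΣxΣy = 13·(-1003) − 100·(-95) = -13039 − (-9500) = -3539
S_xx = nΣx² − (Σx)² = 13·1004 − 100² = 13052 − 10000 = 3052
S_yy = nΣy² − (Σy)² = 13·9113 − (-95)² = 118469 − 9025 = 109444
r = S_xy / √(S_xx·S_yy) = -3539 / √(3052·109444) = -3539 / √334023088 = -3539 / 18276.2985 = -0.1936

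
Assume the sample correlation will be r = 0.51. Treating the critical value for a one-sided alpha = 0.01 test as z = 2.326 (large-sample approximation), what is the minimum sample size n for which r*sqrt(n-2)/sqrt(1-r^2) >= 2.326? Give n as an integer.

18

r√(n−2)/√(1−r²) ≥ 2.326  ⇔  n−2 ≥ (2.326)²·(1−r²)/r²
(1−r²)/r² = (1−0.2601)/0.2601 = 2.8447
n ≥ 2 + 5.410276·2.8447 = 2 + 15.3906 = 17.3906
⌈17.3906⌉ = 18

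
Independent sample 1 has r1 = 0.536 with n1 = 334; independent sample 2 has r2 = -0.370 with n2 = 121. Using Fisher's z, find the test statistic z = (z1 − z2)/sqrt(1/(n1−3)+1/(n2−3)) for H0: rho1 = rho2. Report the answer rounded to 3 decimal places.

9.205

Fisher z-transforms: z1 = atanh(0.536) = 0.598526, z2 = atanh(-0.370) = -0.388423; difference d = 0.986949
Var(d) = 1/331 + 1/118 = 0.0030211 + 0.0084746 = 0.0114957
z = d/√Var(d) = 0.986949 / √0.0114957 = 0.986949 / 0.107218 = 9.205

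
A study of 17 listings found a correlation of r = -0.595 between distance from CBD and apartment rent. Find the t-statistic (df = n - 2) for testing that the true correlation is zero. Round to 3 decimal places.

1 − r² = 1 − 0.354025 = 0.645975;  √(1−r²) = 0.803726
√(n−2) = √15 = 3.872983
t = r·√(n−2)/√(1−r²) = -0.595 · 3.872983 / 0.803726 = -2.867

-2.867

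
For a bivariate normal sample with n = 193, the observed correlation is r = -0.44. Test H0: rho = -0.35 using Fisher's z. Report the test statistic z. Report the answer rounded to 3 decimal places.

z_r = atanh(-0.44) = -0.472231,  z_0 = atanh(-0.35) = -0.365444
SE = 1/√(n−3) = 1/√190 = 0.072548
z = (z_r − z_0)/SE = (-0.472231 − (-0.365444)) / 0.072548 = -0.106787 / 0.072548 = -1.472

-1.472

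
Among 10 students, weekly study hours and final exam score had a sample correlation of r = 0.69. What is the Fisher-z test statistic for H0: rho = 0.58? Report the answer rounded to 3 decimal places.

Fisher z: atanh(0.69) = 0.847956, atanh(0.58) = 0.662463
z = (z_r − z_0)·√(n−3) = (0.847956 − 0.662463)·√7 = 0.185493 · 2.645751 = 0.491

0.491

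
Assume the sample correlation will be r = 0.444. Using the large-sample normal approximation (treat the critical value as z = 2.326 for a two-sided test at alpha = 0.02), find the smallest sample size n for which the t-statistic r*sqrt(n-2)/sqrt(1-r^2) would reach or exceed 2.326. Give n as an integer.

r√(n−2)/√(1−r²) ≥ 2.326  ⇔  n−2 ≥ (2.326)²·(1−r²)/r²
(1−r²)/r² = (1−0.197136)/0.197136 = 4.0726
n ≥ 2 + 5.410276·4.0726 = 2 + 22.0339 = 24.0339
⌈24.0339⌉ = 25

25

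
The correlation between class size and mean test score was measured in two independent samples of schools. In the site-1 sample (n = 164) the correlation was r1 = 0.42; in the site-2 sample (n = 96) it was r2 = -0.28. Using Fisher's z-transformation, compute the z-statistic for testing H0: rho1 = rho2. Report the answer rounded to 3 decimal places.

5.646

z1 = atanh(0.42) = 0.447692,  z2 = atanh(-0.28) = -0.287682
SE = √(1/(n1−3) + 1/(n2−3)) = √(1/161 + 1/93) = √(0.0062112 + 0.0107527) = √0.0169639 = 0.130246
z = (z1 − z2)/SE = (0.447692 − (-0.287682)) / 0.130246 = 0.735374 / 0.130246 = 5.646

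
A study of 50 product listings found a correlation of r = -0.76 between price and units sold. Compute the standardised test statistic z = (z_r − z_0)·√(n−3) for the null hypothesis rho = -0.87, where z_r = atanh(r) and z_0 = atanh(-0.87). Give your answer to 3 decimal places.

z_r = atanh(-0.76) = -0.996215,  z_0 = atanh(-0.87) = -1.333080
SE = 1/√(n−3) = 1/√47 = 0.145865
z = (z_r − z_0)/SE = (-0.996215 − (-1.333080)) / 0.145865 = 0.336865 / 0.145865 = 2.309

2.309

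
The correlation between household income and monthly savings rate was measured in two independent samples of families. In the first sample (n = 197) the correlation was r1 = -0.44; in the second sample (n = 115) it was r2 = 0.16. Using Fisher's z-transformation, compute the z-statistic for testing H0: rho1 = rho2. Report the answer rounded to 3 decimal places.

Fisher z-transforms: z1 = atanh(-0.44) = -0.472231, z2 = atanh(0.16) = 0.161387; difference d = -0.633618
Var(d) = 1/194 + 1/112 = 0.0051546 + 0.0089286 = 0.0140832
z = d/√Var(d) = -0.633618 / √0.0140832 = -0.633618 / 0.118673 = -5.339

-5.339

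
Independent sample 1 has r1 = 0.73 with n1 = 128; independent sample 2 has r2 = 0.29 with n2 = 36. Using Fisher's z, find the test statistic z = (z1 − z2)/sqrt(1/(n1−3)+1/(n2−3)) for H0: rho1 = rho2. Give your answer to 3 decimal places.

3.220

Fisher z-transforms: z1 = atanh(0.73) = 0.928727, z2 = atanh(0.29) = 0.298566; difference d = 0.630161
Var(d) = 1/125 + 1/33 = 0.0080000 + 0.0303030 = 0.0383030
z = d/√Var(d) = 0.630161 / √0.0383030 = 0.630161 / 0.195712 = 3.220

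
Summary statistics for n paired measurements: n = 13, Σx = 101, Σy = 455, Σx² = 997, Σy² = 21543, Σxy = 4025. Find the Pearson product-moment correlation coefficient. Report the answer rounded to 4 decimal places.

Numerator: nΣxy − (Σx)(Σy) = 13·4025 − (101)(455) = 6370
Denominator: √[(nΣx²−(Σx)²)(nΣy²−(Σy)²)]
  nΣx²−(Σx)² = 13·997 − 10201 = 2760;  nΣy²−(Σy)² = 13·21543 − 207025 = 73034
  √(2760·73034) = √201573840 = 14197.6702
r = 6370 / 14197.6702 = 0.4487

0.4487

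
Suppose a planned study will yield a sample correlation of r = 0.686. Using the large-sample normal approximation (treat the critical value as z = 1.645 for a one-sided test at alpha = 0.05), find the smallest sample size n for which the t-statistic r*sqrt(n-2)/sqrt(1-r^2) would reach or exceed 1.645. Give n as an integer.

6

r√(n−2)/√(1−r²) ≥ 1.645  ⇔  n−2 ≥ (1.645)²·(1−r²)/r²
(1−r²)/r² = (1−0.470596)/0.470596 = 1.1250
n ≥ 2 + 2.706025·1.1250 = 2 + 3.0443 = 5.0443
⌈5.0443⌉ = 6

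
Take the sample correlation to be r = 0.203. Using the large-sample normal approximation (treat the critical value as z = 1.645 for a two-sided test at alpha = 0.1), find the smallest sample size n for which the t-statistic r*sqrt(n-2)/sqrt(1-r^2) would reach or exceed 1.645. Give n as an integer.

65

r√(n−2)/√(1−r²) ≥ 1.645  ⇔  n−2 ≥ (1.645)²·(1−r²)/r²
(1−r²)/r² = (1−0.041209)/0.041209 = 23.2665
n ≥ 2 + 2.706025·23.2665 = 2 + 62.9597 = 64.9597
⌈64.9597⌉ = 65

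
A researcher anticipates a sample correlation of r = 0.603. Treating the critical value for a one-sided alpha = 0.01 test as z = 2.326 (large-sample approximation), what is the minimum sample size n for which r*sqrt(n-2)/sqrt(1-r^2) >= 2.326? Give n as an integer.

r√(n−2)/√(1−r²) ≥ 2.326  ⇔  n−2 ≥ (2.326)²·(1−r²)/r²
(1−r²)/r² = (1−0.363609)/0.363609 = 1.7502
n ≥ 2 + 5.410276·1.7502 = 2 + 9.4691 = 11.4691
⌈11.4691⌉ = 12

12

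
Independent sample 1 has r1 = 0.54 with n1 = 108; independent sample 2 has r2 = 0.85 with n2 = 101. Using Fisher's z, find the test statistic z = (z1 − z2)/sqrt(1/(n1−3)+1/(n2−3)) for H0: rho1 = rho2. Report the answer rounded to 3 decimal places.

z1 = atanh(0.54) = 0.604156,  z2 = atanh(0.85) = 1.256153
SE = √(1/(n1−3) + 1/(n2−3)) = √(1/105 + 1/98) = √(0.0095238 + 0.0102041) = √0.0197279 = 0.140456
z = (z1 − z2)/SE = (0.604156 − 1.256153) / 0.140456 = -0.651997 / 0.140456 = -4.642

-4.642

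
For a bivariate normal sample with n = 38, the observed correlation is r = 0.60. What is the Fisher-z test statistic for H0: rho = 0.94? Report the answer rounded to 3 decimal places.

z_r = atanh(0.60) = 0.693147,  z_0 = atanh(0.94) = 1.738049
SE = 1/√(n−3) = 1/√35 = 0.169031
z = (z_r − z_0)/SE = (0.693147 − 1.738049) / 0.169031 = -1.044902 / 0.169031 = -6.182

-6.182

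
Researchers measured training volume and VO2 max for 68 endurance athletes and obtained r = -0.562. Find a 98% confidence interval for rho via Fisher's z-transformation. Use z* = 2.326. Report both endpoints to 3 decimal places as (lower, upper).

(-0.728, -0.334)

z_r = atanh(-0.562) = -0.635752;  SE = 1/√(n−3) = 1/√65 = 0.124035
z-limits: -0.635752 ± 2.326·0.124035 = -0.635752 ± 0.288505 = [-0.924257, -0.347247]
ρ-limits: (tanh -0.924257, tanh -0.347247) = (-0.728, -0.334)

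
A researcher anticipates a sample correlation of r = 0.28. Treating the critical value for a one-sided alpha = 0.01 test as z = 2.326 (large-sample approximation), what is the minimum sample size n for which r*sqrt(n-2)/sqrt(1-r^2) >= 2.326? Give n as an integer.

66

r√(n−2)/√(1−r²) ≥ 2.326  ⇔  n−2 ≥ (2.326)²·(1−r²)/r²
(1−r²)/r² = (1−0.0784)/0.0784 = 11.7551
n ≥ 2 + 5.410276·11.7551 = 2 + 63.5983 = 65.5983
⌈65.5983⌉ = 66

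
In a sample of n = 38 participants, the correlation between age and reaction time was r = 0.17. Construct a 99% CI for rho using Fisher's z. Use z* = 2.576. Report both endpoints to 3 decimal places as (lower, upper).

Fisher z: z_r = atanh(r) = ½·ln((1+0.17)/(1−0.17)) = 0.171667
SE(z) = 1/√(n−3) = 1/√35 = 0.169031
99% ⇒ z* = 2.576; margin = 2.576·0.169031 = 0.435424
CI on z-scale: (-0.263757, 0.607091)
Back-transform: tanh(-0.263757) = -0.257806, tanh(0.607091) = 0.542076

(-0.258, 0.542)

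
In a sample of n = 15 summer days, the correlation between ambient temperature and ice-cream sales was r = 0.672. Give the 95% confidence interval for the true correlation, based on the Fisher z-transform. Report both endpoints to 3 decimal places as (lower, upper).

(0.244, 0.881)

z_r = atanh(0.672) = 0.814381;  SE = 1/√(n−3) = 1/√12 = 0.288675
z-limits: 0.814381 ± 1.960·0.288675 = 0.814381 ± 0.565803 = [0.248578, 1.380184]
ρ-limits: (tanh 0.248578, tanh 1.380184) = (0.244, 0.881)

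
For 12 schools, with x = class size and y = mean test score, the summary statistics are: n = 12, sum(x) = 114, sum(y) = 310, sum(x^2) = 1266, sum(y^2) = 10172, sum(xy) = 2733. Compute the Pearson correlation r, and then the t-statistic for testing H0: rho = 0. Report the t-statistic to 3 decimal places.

Numerator: nΣxy − (Σx)(Σy) = 12·2733 − (114)(310) = -2544
Denominator: √[(nΣx²−(Σx)²)(nΣy²−(Σy)²)]
  nΣx²−(Σx)² = 12·1266 − 12996 = 2196;  nΣy²−(Σy)² = 12·10172 − 96100 = 25964
  √(2196·25964) = √57016944 = 7550.9565
r = -2544 / 7550.9565 = -0.3369
t = r·√(n−2)/√(1−r²) = -0.3369·√10 / √(1−0.113502) = -1.065371 / 0.941540 = -1.132

-1.132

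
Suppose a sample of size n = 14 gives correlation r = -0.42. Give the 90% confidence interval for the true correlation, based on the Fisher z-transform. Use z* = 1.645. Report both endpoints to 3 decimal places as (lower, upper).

(-0.737, 0.048)

z_r = atanh(-0.42) = -0.447692;  SE = 1/√(n−3) = 1/√11 = 0.301511
z-limits: -0.447692 ± 1.645·0.301511 = -0.447692 ± 0.495986 = [-0.943678, 0.048294]
ρ-limits: (tanh -0.943678, tanh 0.048294) = (-0.737, 0.048)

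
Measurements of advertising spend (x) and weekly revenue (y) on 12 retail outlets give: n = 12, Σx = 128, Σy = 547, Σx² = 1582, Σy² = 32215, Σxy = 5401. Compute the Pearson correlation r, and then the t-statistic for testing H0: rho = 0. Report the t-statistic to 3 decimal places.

Numerator: nΣxy − (Σx)(Σy) = 12·5401 − (128)(547) = -5204
Denominator: √[(nΣx²−(Σx)²)(nΣy²−(Σy)²)]
  nΣx²−(Σx)² = 12·1582 − 16384 = 2600;  nΣy²−(Σy)² = 12·32215 − 299209 = 87371
  √(2600·87371) = √227164600 = 15071.9806
r = -5204 / 15071.9806 = -0.3453
t = r·√(n−2)/√(1−r²) = -0.3453·√10 / √(1−0.119232) = -1.091934 / 0.938492 = -1.163

-1.163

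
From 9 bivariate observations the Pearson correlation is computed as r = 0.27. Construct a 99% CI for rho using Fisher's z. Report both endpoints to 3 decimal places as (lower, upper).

(-0.650, 0.869)

Fisher z: z_r = atanh(r) = ½·ln((1+0.27)/(1−0.27)) = 0.276864
SE(z) = 1/√(n−3) = 1/√6 = 0.408248
99% ⇒ z* = 2.576; margin = 2.576·0.408248 = 1.051647
CI on z-scale: (-0.774783, 1.328511)
Back-transform: tanh(-0.774783) = -0.649702, tanh(1.328511) = 0.868885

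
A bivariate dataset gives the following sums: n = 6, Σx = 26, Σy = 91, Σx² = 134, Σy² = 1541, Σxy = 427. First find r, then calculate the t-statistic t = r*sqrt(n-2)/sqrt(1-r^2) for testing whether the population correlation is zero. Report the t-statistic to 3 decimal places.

1.344

Numerator: nΣxy − (Σx)(Σy) = 6·427 − (26)(91) = 196
Denominator: √[(nΣx²−(Σx)²)(nΣy²−(Σy)²)]
  nΣx²−(Σx)² = 6·134 − 676 = 128;  nΣy²−(Σy)² = 6·1541 − 8281 = 965
  √(128·965) = √123520 = 351.4541
r = 196 / 351.4541 = 0.5577
t = r·√(n−2)/√(1−r²) = 0.5577·√4 / √(1−0.311029) = 1.115400 / 0.830043 = 1.344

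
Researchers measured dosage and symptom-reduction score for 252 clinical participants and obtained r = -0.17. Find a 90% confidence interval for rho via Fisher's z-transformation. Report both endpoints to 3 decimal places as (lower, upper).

(-0.269, -0.067)

Fisher z: z_r = atanh(r) = ½·ln((1+(-0.17))/(1−(-0.17))) = -0.171667
SE(z) = 1/√(n−3) = 1/√249 = 0.063372
90% ⇒ z* = 1.645; margin = 1.645·0.063372 = 0.104247
CI on z-scale: (-0.275914, -0.067420)
Back-transform: tanh(-0.275914) = -0.269119, tanh(-0.067420) = -0.067318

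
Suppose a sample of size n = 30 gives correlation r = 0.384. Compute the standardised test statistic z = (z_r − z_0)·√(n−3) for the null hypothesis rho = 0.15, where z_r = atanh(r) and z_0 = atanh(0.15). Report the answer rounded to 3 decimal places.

1.318

Fisher z: atanh(0.384) = 0.404743, atanh(0.15) = 0.151140
z = (z_r − z_0)·√(n−3) = (0.404743 − 0.151140)·√27 = 0.253603 · 5.196152 = 1.318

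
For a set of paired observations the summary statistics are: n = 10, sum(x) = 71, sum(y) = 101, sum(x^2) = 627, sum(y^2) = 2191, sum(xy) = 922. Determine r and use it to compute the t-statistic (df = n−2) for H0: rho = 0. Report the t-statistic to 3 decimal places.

1.815

S_xy = nΣxy − ΣxΣy = 10·922 − 71·101 = 9220 − 7171 = 2049
S_xx = nΣx² − (Σx)² = 10·627 − 71² = 6270 − 5041 = 1229
S_yy = nΣy² − (Σy)² = 10·2191 − 101² = 21910 − 10201 = 11709
r = S_xy / √(S_xx·S_yy) = 2049 / √(1229·11709) = 2049 / √14390361 = 2049 / 3793.4629 = 0.5401
t = r·√(n−2)/√(1−r²) = 0.5401·√8 / √(1−0.291708) = 1.527633 / 0.841601 = 1.815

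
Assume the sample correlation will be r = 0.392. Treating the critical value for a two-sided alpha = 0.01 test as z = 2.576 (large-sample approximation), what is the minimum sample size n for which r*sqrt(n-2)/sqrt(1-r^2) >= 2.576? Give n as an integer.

r√(n−2)/√(1−r²) ≥ 2.576  ⇔  n−2 ≥ (2.576)²·(1−r²)/r²
(1−r²)/r² = (1−0.153664)/0.153664 = 5.5077
n ≥ 2 + 6.635776·5.5077 = 2 + 36.5479 = 38.5479
⌈38.5479⌉ = 39

39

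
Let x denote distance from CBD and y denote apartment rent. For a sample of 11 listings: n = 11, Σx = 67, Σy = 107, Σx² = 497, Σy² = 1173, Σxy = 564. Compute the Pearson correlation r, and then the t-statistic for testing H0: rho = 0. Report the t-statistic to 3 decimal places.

Numerator: nΣxy − (Σx)(Σy) = 11·564 − (67)(107) = -965
Denominator: √[(nΣx²−(Σx)²)(nΣy²−(Σy)²)]
  nΣx²−(Σx)² = 11·497 − 4489 = 978;  nΣy²−(Σy)² = 11·1173 − 11449 = 1454
  √(978·1454) = √1422012 = 1192.4814
r = -965 / 1192.4814 = -0.8092
t = r·√(n−2)/√(1−r²) = -0.8092·√9 / √(1−0.654805) = -2.427600 / 0.587533 = -4.132

-4.132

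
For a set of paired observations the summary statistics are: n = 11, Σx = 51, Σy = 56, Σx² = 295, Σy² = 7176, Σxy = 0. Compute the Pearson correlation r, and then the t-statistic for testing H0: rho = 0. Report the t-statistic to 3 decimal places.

-1.344

S_xy = nΣxy − ΣxΣy = 11·0 − 51·56 = 0 − 2856 = -2856
S_xx = nΣx² − (Σx)² = 11·295 − 51² = 3245 − 2601 = 644
S_yy = nΣy² − (Σy)² = 11·7176 − 56² = 78936 − 3136 = 75800
r = S_xy / √(S_xx·S_yy) = -2856 / √(644·75800) = -2856 / √48815200 = -2856 / 6986.7875 = -0.4088
t = r·√(n−2)/√(1−r²) = -0.4088·√9 / √(1−0.167117) = -1.226400 / 0.912624 = -1.344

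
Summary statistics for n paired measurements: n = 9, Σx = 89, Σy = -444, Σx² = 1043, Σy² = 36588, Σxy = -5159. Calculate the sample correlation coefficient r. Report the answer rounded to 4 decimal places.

-0.4968

S_xy = nΣxy − ΣxΣy = 9·(-5159) − 89·(-444) = -46431 − (-39516) = -6915
S_xx = nΣx² − (Σx)² = 9·1043 − 89² = 9387 − 7921 = 1466
S_yy = nΣy² − (Σy)² = 9·36588 − (-444)² = 329292 − 197136 = 132156
r = S_xy / √(S_xx·S_yy) = -6915 / √(1466·132156) = -6915 / √193740696 = -6915 / 13919.0767 = -0.4968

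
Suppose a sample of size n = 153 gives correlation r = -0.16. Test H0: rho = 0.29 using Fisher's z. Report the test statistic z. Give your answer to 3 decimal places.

Fisher z: atanh(-0.16) = -0.161387, atanh(0.29) = 0.298566
z = (z_r − z_0)·√(n−3) = (-0.161387 − 0.298566)·√150 = -0.459953 · 12.247449 = -5.633

-5.633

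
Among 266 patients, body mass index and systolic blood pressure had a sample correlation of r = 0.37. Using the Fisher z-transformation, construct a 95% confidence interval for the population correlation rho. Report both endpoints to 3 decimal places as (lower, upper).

(0.261, 0.469)

z_r = atanh(0.37) = 0.388423;  SE = 1/√(n−3) = 1/√263 = 0.061663
z-limits: 0.388423 ± 1.960·0.061663 = 0.388423 ± 0.120859 = [0.267564, 0.509282]
ρ-limits: (tanh 0.267564, tanh 0.509282) = (0.261, 0.469)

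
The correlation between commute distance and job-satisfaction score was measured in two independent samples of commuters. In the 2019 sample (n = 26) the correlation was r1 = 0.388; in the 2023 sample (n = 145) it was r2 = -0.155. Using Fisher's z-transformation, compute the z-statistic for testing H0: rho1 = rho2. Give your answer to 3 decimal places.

z1 = atanh(0.388) = 0.409443,  z2 = atanh(-0.155) = -0.156259
SE = √(1/(n1−3) + 1/(n2−3)) = √(1/23 + 1/142) = √(0.0434783 + 0.0070423) = √0.0505206 = 0.224768
z = (z1 − z2)/SE = (0.409443 − (-0.156259)) / 0.224768 = 0.565702 / 0.224768 = 2.517

2.517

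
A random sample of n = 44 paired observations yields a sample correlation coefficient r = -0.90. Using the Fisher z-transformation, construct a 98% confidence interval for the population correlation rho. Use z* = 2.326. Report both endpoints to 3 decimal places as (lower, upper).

Fisher z: z_r = atanh(r) = ½·ln((1+(-0.90))/(1−(-0.90))) = -1.472219
SE(z) = 1/√(n−3) = 1/√41 = 0.156174
98% ⇒ z* = 2.326; margin = 2.326·0.156174 = 0.363261
CI on z-scale: (-1.835480, -1.108958)
Back-transform: tanh(-1.835480) = -0.950359, tanh(-1.108958) = -0.803694

(-0.950, -0.804)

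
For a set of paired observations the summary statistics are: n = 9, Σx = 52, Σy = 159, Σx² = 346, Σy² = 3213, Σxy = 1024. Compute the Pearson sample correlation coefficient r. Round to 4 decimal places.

0.7764

S_xy = nΣxy − ΣxΣy = 9·1024 − 52·159 = 9216 − 8268 = 948
S_xx = nΣx² − (Σx)² = 9·346 − 52² = 3114 − 2704 = 410
S_yy = nΣy² − (Σy)² = 9·3213 − 159² = 28917 − 25281 = 3636
r = S_xy / √(S_xx·S_yy) = 948 / √(410·3636) = 948 / √1490760 = 948 / 1220.9668 = 0.7764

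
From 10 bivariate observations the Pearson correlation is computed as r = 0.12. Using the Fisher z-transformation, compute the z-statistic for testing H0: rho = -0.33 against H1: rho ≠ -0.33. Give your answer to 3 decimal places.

1.226

z_r = atanh(0.12) = 0.120581,  z_0 = atanh(-0.33) = -0.342828
SE = 1/√(n−3) = 1/√7 = 0.377964
z = (z_r − z_0)/SE = (0.120581 − (-0.342828)) / 0.377964 = 0.463409 / 0.377964 = 1.226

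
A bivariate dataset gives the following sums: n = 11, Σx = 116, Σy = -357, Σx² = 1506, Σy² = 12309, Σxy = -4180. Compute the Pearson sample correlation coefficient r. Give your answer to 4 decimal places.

Numerator: nΣxy − (Σx)(Σy) = 11·(-4180) − (116)(-357) = -4568
Denominator: √[(nΣx²−(Σx)²)(nΣy²−(Σy)²)]
  nΣx²−(Σx)² = 11·1506 − 13456 = 3110;  nΣy²−(Σy)² = 11·12309 − 127449 = 7950
  √(3110·7950) = √24724500 = 4972.3737
r = -4568 / 4972.3737 = -0.9187

-0.9187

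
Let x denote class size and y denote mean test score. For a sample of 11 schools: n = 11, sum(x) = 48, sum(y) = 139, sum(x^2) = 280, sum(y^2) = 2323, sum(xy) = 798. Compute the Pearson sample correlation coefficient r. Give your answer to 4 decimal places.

S_xy = nΣxy − ΣxΣy = 11·798 − 48·139 = 8778 − 6672 = 2106
S_xx = nΣx² − (Σx)² = 11·280 − 48² = 3080 − 2304 = 776
S_yy = nΣy² − (Σy)² = 11·2323 − 139² = 25553 − 19321 = 6232
r = S_xy / √(S_xx·S_yy) = 2106 / √(776·6232) = 2106 / √4836032 = 2106 / 2199.0980 = 0.9577

0.9577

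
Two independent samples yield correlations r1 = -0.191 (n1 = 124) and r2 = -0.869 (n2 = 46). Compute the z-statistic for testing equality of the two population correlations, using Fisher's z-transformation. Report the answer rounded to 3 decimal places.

Fisher z-transforms: z1 = atanh(-0.191) = -0.193375, z2 = atanh(-0.869) = -1.328981; difference d = 1.135606
Var(d) = 1/121 + 1/43 = 0.0082645 + 0.0232558 = 0.0315203
z = d/√Var(d) = 1.135606 / √0.0315203 = 1.135606 / 0.177540 = 6.396

6.396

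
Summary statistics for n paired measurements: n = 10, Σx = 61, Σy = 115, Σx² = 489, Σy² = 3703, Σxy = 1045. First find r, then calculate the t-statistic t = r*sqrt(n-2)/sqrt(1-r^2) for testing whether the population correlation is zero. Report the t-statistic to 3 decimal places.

2.427

Numerator: nΣxy − (Σx)(Σy) = 10·1045 − (61)(115) = 3435
Denominator: √[(nΣx²−(Σx)²)(nΣy²−(Σy)²)]
  nΣx²−(Σx)² = 10·489 − 3721 = 1169;  nΣy²−(Σy)² = 10·3703 − 13225 = 23805
  √(1169·23805) = √27828045 = 5275.2294
r = 3435 / 5275.2294 = 0.6512
t = r·√(n−2)/√(1−r²) = 0.6512·√8 / √(1−0.424061) = 1.841872 / 0.758906 = 2.427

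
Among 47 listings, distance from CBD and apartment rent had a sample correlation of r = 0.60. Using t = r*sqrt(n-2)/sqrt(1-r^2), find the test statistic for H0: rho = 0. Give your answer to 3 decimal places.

5.031

1 − r² = 1 − 0.3600 = 0.6400;  √(1−r²) = 0.800000
√(n−2) = √45 = 6.708204
t = r·√(n−2)/√(1−r²) = 0.60 · 6.708204 / 0.800000 = 5.031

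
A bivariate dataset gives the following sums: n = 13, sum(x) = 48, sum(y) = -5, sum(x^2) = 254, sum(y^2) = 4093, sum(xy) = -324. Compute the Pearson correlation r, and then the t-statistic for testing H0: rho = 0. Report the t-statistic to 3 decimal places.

Numerator: nΣxy − (Σx)(Σy) = 13·(-324) − (48)(-5) = -3972
Denominator: √[(nΣx²−(Σx)²)(nΣy²−(Σy)²)]
  nΣx²−(Σx)² = 13·254 − 2304 = 998;  nΣy²−(Σy)² = 13·4093 − 25 = 53184
  √(998·53184) = √53077632 = 7285.4397
r = -3972 / 7285.4397 = -0.5452
t = r·√(n−2)/√(1−r²) = -0.5452·√11 / √(1−0.297243) = -1.808224 / 0.838306 = -2.157

-2.157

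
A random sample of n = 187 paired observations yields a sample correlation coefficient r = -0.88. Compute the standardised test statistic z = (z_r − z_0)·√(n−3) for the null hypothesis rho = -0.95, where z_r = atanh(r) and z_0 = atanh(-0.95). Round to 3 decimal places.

6.186

z_r = atanh(-0.88) = -1.375768,  z_0 = atanh(-0.95) = -1.831781
SE = 1/√(n−3) = 1/√184 = 0.073721
z = (z_r − z_0)/SE = (-1.375768 − (-1.831781)) / 0.073721 = 0.456013 / 0.073721 = 6.186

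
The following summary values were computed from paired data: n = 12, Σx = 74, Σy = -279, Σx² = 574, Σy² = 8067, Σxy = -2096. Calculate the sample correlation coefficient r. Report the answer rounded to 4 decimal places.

Numerator: nΣxy − (Σx)(Σy) = 12·(-2096) − (74)(-279) = -4506
Denominator: √[(nΣx²−(Σx)²)(nΣy²−(Σy)²)]
  nΣx²−(Σx)² = 12·574 − 5476 = 1412;  nΣy²−(Σy)² = 12·8067 − 77841 = 18963
  √(1412·18963) = √26775756 = 5174.5295
r = -4506 / 5174.5295 = -0.8708

-0.8708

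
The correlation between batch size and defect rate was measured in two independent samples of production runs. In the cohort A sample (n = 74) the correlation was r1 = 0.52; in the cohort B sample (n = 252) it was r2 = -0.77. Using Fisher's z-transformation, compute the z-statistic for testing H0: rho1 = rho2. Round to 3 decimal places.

11.868

Fisher z-transforms: z1 = atanh(0.52) = 0.576340, z2 = atanh(-0.77) = -1.020328; difference d = 1.596668
Var(d) = 1/71 + 1/249 = 0.0140845 + 0.0040161 = 0.0181006
z = d/√Var(d) = 1.596668 / √0.0181006 = 1.596668 / 0.134538 = 11.868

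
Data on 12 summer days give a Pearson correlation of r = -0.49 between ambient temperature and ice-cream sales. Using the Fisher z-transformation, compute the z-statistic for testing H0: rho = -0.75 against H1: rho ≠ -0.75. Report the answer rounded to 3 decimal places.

z_r = atanh(-0.49) = -0.536060,  z_0 = atanh(-0.75) = -0.972955
SE = 1/√(n−3) = 1/√9 = 0.333333
z = (z_r − z_0)/SE = (-0.536060 − (-0.972955)) / 0.333333 = 0.436895 / 0.333333 = 1.311

1.311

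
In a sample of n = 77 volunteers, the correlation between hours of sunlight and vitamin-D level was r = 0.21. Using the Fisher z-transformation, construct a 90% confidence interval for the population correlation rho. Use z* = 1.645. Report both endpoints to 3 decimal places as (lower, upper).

(0.022, 0.384)

Fisher z: z_r = atanh(r) = ½·ln((1+0.21)/(1−0.21)) = 0.213171
SE(z) = 1/√(n−3) = 1/√74 = 0.116248
90% ⇒ z* = 1.645; margin = 1.645·0.116248 = 0.191228
CI on z-scale: (0.021943, 0.404399)
Back-transform: tanh(0.021943) = 0.021939, tanh(0.404399) = 0.383707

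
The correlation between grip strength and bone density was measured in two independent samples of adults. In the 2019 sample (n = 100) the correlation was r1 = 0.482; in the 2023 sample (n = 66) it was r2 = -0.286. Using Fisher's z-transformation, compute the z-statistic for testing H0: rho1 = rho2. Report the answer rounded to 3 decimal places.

z1 = atanh(0.482) = 0.525586,  z2 = atanh(-0.286) = -0.294204
SE = √(1/(n1−3) + 1/(n2−3)) = √(1/97 + 1/63) = √(0.0103093 + 0.0158730) = √0.0261823 = 0.161809
z = (z1 − z2)/SE = (0.525586 − (-0.294204)) / 0.161809 = 0.819790 / 0.161809 = 5.066

5.066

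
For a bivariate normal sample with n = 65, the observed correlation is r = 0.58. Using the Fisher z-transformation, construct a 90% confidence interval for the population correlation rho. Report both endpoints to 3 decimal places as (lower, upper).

Fisher z: z_r = atanh(r) = ½·ln((1+0.58)/(1−0.58)) = 0.662463
SE(z) = 1/√(n−3) = 1/√62 = 0.127000
90% ⇒ z* = 1.645; margin = 1.645·0.127000 = 0.208915
CI on z-scale: (0.453548, 0.871378)
Back-transform: tanh(0.453548) = 0.424811, tanh(0.871378) = 0.702074

(0.425, 0.702)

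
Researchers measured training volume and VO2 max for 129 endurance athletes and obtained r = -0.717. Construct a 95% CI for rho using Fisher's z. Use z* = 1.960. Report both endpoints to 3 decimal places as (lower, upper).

(-0.792, -0.621)

Fisher z: z_r = atanh(r) = ½·ln((1+(-0.717))/(1−(-0.717))) = -0.901443
SE(z) = 1/√(n−3) = 1/√126 = 0.089087
95% ⇒ z* = 1.960; margin = 1.960·0.089087 = 0.174611
CI on z-scale: (-1.076054, -0.726832)
Back-transform: tanh(-1.076054) = -0.791731, tanh(-0.726832) = -0.621123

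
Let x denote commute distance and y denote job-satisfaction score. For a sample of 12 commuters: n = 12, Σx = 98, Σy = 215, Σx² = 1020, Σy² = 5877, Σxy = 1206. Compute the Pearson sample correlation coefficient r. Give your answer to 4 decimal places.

Numerator: nΣxy − (Σx)(Σy) = 12·1206 − (98)(215) = -6598
Denominator: √[(nΣx²−(Σx)²)(nΣy²−(Σy)²)]
  nΣx²−(Σx)² = 12·1020 − 9604 = 2636;  nΣy²−(Σy)² = 12·5877 − 46225 = 24299
  √(2636·24299) = √64052164 = 8003.2596
r = -6598 / 8003.2596 = -0.8244

-0.8244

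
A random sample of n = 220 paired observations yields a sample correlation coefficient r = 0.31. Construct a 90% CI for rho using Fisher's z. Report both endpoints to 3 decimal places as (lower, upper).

(0.206, 0.407)

Fisher z: z_r = atanh(r) = ½·ln((1+0.31)/(1−0.31)) = 0.320545
SE(z) = 1/√(n−3) = 1/√217 = 0.067884
90% ⇒ z* = 1.645; margin = 1.645·0.067884 = 0.111669
CI on z-scale: (0.208876, 0.432214)
Back-transform: tanh(0.208876) = 0.205890, tanh(0.432214) = 0.407170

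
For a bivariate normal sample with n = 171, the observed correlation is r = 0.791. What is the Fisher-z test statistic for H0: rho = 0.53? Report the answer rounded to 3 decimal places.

6.273

Fisher z: atanh(0.791) = 1.074098, atanh(0.53) = 0.590145
z = (z_r − z_0)·√(n−3) = (1.074098 − 0.590145)·√168 = 0.483953 · 12.961481 = 6.273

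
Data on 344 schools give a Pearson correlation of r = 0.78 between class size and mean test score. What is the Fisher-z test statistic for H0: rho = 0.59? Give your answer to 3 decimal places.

Fisher z: atanh(0.78) = 1.045371, atanh(0.59) = 0.677666
z = (z_r − z_0)·√(n−3) = (1.045371 − 0.677666)·√341 = 0.367705 · 18.466185 = 6.790

6.790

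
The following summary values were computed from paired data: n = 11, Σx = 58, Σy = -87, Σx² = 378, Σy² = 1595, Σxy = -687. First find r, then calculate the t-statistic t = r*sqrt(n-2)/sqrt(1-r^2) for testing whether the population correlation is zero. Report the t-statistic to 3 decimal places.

-5.926

S_xy = nΣxy − ΣxΣy = 11·(-687) − 58·(-87) = -7557 − (-5046) = -2511
S_xx = nΣx² − (Σx)² = 11·378 − 58² = 4158 − 3364 = 794
S_yy = nΣy² − (Σy)² = 11·1595 − (-87)² = 17545 − 7569 = 9976
r = S_xy / √(S_xx·S_yy) = -2511 / √(794·9976) = -2511 / √7920944 = -2511 / 2814.4172 = -0.8922
t = r·√(n−2)/√(1−r²) = -0.8922·√9 / √(1−0.796021) = -2.676600 / 0.451640 = -5.926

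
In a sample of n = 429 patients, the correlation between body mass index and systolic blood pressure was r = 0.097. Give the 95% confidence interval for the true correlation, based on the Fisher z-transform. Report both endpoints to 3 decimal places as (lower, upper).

(0.002, 0.190)

Fisher z: z_r = atanh(r) = ½·ln((1+0.097)/(1−0.097)) = 0.097306
SE(z) = 1/√(n−3) = 1/√426 = 0.048450
95% ⇒ z* = 1.960; margin = 1.960·0.048450 = 0.094962
CI on z-scale: (0.002344, 0.192268)
Back-transform: tanh(0.002344) = 0.002344, tanh(0.192268) = 0.189933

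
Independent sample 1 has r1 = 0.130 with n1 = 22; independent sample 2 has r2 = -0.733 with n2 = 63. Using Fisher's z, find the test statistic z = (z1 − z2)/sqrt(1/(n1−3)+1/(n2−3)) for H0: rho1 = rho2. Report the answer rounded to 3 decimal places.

4.049

z1 = atanh(0.130) = 0.130740,  z2 = atanh(-0.733) = -0.935180
SE = √(1/(n1−3) + 1/(n2−3)) = √(1/19 + 1/60) = √(0.0526316 + 0.0166667) = √0.0692983 = 0.263246
z = (z1 − z2)/SE = (0.130740 − (-0.935180)) / 0.263246 = 1.065920 / 0.263246 = 4.049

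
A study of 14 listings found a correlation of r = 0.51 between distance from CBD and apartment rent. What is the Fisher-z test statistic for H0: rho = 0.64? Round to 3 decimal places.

z_r = atanh(0.51) = 0.562730,  z_0 = atanh(0.64) = 0.758174
SE = 1/√(n−3) = 1/√11 = 0.301511
z = (z_r − z_0)/SE = (0.562730 − 0.758174) / 0.301511 = -0.195444 / 0.301511 = -0.648

-0.648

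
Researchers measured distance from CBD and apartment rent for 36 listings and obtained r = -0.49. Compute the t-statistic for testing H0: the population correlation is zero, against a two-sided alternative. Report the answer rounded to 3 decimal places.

t = r·√(n−2) / √(1−r²) with r = -0.49, n = 36
  = -0.49·√34 / √(1 − 0.2401)
  = -0.49·5.830952 / 0.871722
  = -2.857166 / 0.871722 = -3.278

-3.278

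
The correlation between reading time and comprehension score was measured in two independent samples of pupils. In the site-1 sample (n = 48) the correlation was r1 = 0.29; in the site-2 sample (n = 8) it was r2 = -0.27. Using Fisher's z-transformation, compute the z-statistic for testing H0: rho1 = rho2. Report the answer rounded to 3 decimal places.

z1 = atanh(0.29) = 0.298566,  z2 = atanh(-0.27) = -0.276864
SE = √(1/(n1−3) + 1/(n2−3)) = √(1/45 + 1/5) = √(0.0222222 + 0.2000000) = √0.2222222 = 0.471404
z = (z1 − z2)/SE = (0.298566 − (-0.276864)) / 0.471404 = 0.575430 / 0.471404 = 1.221

1.221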